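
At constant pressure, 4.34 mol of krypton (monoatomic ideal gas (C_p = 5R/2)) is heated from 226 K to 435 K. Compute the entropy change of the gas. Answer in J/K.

At constant pressure, ΔS = nC_p ln(T₂/T₁) with C_p = 5R/2 = 20.79 J mol⁻¹ K⁻¹.
ΔS = 4.34 × 20.79 × ln(435/226) = 59.1 J/K.

ΔS = 59.1 J/K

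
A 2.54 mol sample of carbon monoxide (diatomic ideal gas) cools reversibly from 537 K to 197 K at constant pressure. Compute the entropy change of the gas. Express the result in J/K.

At constant pressure, ΔS = nC_p ln(T₂/T₁) with C_p = 7R/2 = 29.1 J mol⁻¹ K⁻¹.
ΔS = 2.54 × 29.1 × ln(197/537) = -74.1 J/K.

ΔS = -74.1 J/K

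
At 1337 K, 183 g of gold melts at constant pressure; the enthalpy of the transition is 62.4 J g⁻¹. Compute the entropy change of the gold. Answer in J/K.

ΔS = 8.54 J/K

Heat absorbed by the substance: Q = mL = 183 × 62.4 = 11419.2 J.
At constant T, ΔS = Q_rev/T = 11419.2 / 1337 = 8.54 J/K.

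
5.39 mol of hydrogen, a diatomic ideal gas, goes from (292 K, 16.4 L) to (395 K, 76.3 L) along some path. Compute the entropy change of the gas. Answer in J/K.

Entropy is a state function: ΔS = nC_V ln(T₂/T₁) + nR ln(V₂/V₁), with C_V = 5R/2 = 20.79 J mol⁻¹ K⁻¹ for a diatomic ideal gas.
ΔS = 5.39 × [20.79 × ln(395/292) + 8.314 × ln(76.3/16.4)] = 103 J/K.

ΔS = 103 J/K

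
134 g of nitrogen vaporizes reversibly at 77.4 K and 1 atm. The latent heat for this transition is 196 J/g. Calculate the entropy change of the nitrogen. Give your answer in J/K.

ΔS = 339 J/K

Heat absorbed by the substance: Q = mL = 134 × 196 = 26264 J.
At constant T, ΔS = Q_rev/T = 26264 / 77.4 = 339 J/K.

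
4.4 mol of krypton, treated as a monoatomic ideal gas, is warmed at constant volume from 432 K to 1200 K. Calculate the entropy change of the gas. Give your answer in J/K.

ΔS = 56.1 J/K

At constant volume, ΔS = nC_V ln(T₂/T₁) with C_V = 3R/2 = 12.47 J mol⁻¹ K⁻¹.
ΔS = 4.4 × 12.47 × ln(1200/432) = 56.1 J/K.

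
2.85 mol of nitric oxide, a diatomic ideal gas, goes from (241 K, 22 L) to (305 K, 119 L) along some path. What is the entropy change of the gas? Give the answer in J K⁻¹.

Entropy is a state function: ΔS = nC_V ln(T₂/T₁) + nR ln(V₂/V₁), with C_V = 5R/2 = 20.79 J mol⁻¹ K⁻¹ for a diatomic ideal gas.
ΔS = 2.85 × [20.79 × ln(305/241) + 8.314 × ln(119/22)] = 54 J/K.

ΔS = 54 J/K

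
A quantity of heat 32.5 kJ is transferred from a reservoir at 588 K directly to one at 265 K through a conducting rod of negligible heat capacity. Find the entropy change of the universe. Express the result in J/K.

ΔS_total = 67.4 J/K

ΔS_hot = −Q/T_H = −32500/588 = -55.272 J/K and ΔS_cold = +Q/T_C = 32500/265 = 122.64 J/K.
ΔS_total = -55.272 + 122.64 = 67.4 J/K, positive as the second law requires.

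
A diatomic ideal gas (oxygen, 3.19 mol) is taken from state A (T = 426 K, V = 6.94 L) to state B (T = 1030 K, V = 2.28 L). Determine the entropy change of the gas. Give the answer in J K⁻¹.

Entropy is a state function: ΔS = nC_V ln(T₂/T₁) + nR ln(V₂/V₁), with C_V = 5R/2 = 20.79 J mol⁻¹ K⁻¹ for a diatomic ideal gas.
ΔS = 3.19 × [20.79 × ln(1030/426) + 8.314 × ln(2.28/6.94)] = 29 J/K.

ΔS = 29 J/K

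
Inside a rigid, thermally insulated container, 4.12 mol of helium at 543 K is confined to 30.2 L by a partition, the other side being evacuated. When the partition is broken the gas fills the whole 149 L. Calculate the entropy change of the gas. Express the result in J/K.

No heat is exchanged and no work is done, so the ideal-gas temperature stays constant.
Entropy is a state function; using a reversible isothermal path, ΔS_gas = nR ln(V₂/V₁) = 4.12 × 8.314 × ln(149/30.2) = 54.7 J/K.

ΔS_gas = 54.7 J/K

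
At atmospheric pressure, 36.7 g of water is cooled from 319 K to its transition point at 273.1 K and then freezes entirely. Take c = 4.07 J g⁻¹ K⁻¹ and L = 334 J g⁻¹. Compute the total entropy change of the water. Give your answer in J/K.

Cooling step: ΔS₁ = m c ln(T_tr/T_i) = 36.7 × 4.07 × ln(273.1/319) = -23.2 J/K.
Phase change: ΔS₂ = −mL/T_tr = −36.7 × 334 / 273.1 = -44.88 J/K.
ΔS_total = (-23.2) + (-44.88) = -68.1 J/K.

ΔS = -68.1 J/K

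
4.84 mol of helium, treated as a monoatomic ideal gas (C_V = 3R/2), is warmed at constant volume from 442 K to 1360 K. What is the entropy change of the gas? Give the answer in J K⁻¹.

At constant volume, ΔS = nC_V ln(T₂/T₁) with C_V = 3R/2 = 12.47 J mol⁻¹ K⁻¹.
ΔS = 4.84 × 12.47 × ln(1360/442) = 67.8 J/K.

ΔS = 67.8 J/K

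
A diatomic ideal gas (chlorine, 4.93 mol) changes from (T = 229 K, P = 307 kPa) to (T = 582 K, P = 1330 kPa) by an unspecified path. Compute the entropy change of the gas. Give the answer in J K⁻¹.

ΔS = 73.7 J/K

ΔS = nC_p ln(T₂/T₁) − nR ln(P₂/P₁), with C_p = 7R/2 = 29.1 J mol⁻¹ K⁻¹ for a diatomic ideal gas.
ΔS = 4.93 × [29.1 × ln(582/229) − 8.314 × ln(1330/307)] = 73.7 J/K.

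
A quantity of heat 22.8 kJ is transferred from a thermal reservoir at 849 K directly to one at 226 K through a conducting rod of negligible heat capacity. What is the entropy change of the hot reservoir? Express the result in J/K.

The hot reservoir loses heat Q, so ΔS_hot = −Q/T_H = −22800/849 = -26.9 J/K.

ΔS_hot = -26.9 J/K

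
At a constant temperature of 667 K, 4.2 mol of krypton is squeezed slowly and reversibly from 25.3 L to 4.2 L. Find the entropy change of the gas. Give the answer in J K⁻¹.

For an isothermal ideal gas ΔS_gas = nR ln(V₂/V₁) = 4.2 × 8.314 × ln(4.2/25.3) = -62.7 J/K.

ΔS_gas = -62.7 J/K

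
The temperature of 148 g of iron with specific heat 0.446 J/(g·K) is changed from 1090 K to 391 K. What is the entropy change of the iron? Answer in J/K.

ΔS = ∫dQ_rev/T = m c ln(T₂/T₁) = 148 × 0.446 × ln(391/1090) = -67.7 J/K.

ΔS = -67.7 J/K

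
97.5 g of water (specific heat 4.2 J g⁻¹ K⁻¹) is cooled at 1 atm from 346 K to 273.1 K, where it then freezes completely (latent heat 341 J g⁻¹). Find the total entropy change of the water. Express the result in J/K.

Cooling step: ΔS₁ = m c ln(T_tr/T_i) = 97.5 × 4.2 × ln(273.1/346) = -96.89 J/K.
Phase change: ΔS₂ = −mL/T_tr = −97.5 × 341 / 273.1 = -121.7 J/K.
ΔS_total = (-96.89) + (-121.7) = -219 J/K.

ΔS = -219 J/K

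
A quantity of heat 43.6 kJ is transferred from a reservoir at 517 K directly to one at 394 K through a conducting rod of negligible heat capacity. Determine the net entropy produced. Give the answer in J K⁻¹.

ΔS_total = 26.3 J/K

ΔS_hot = −Q/T_H = −43600/517 = -84.333 J/K and ΔS_cold = +Q/T_C = 43600/394 = 110.66 J/K.
ΔS_total = -84.333 + 110.66 = 26.3 J/K, positive as the second law requires.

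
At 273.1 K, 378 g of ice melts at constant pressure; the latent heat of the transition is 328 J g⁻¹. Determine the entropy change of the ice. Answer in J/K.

Heat absorbed by the substance: Q = mL = 378 × 328 = 123984 J.
At constant T, ΔS = Q_rev/T = 123984 / 273.1 = 454 J/K.

ΔS = 454 J/K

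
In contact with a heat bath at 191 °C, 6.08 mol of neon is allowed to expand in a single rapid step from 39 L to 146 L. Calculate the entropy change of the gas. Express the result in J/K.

ΔS_gas = 66.7 J/K

Entropy is a state function, so ΔS_gas depends only on the end states.
For an isothermal ideal gas ΔS_gas = nR ln(V₂/V₁) = 6.08 × 8.314 × ln(146/39) = 66.7 J/K.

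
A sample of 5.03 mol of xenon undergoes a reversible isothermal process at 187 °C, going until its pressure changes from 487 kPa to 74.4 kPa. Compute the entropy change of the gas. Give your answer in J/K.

For an isothermal ideal gas ΔS_gas = nR ln(P₁/P₂) = 5.03 × 8.314 × ln(487/74.4) = 78.6 J/K.

ΔS_gas = 78.6 J/K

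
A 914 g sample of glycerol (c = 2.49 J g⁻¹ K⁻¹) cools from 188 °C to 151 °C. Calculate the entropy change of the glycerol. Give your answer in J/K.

ΔS = -190 J/K

In kelvin: T₁ = 461.15 K, T₂ = 424.15 K. ΔS = ∫dQ_rev/T = m c ln(T₂/T₁) = 914 × 2.49 × ln(424.15/461.15) = -190 J/K.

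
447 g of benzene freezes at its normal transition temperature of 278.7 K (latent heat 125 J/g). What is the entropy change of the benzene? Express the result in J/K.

Heat released by the substance: Q = −mL = −447 × 125 = −55875 J.
At constant T, ΔS = Q_rev/T = −55875 / 278.7 = -200 J/K.

ΔS = -200 J/K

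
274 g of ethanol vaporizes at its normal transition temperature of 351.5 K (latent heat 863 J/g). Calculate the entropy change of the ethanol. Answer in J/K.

ΔS = 673 J/K

Heat absorbed by the substance: Q = mL = 274 × 863 = 236462 J.
At constant T, ΔS = Q_rev/T = 236462 / 351.5 = 673 J/K.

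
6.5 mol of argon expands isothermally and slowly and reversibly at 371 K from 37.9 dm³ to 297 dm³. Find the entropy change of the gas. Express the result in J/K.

ΔS_gas = 111 J/K

For an isothermal ideal gas ΔS_gas = nR ln(V₂/V₁) = 6.5 × 8.314 × ln(297/37.9) = 111 J/K.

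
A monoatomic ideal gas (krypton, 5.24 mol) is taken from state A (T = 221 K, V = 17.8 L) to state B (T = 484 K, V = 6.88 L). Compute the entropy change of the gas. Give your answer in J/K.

ΔS = 9.82 J/K

Entropy is a state function: ΔS = nC_V ln(T₂/T₁) + nR ln(V₂/V₁), with C_V = 3R/2 = 12.47 J mol⁻¹ K⁻¹ for a monoatomic ideal gas.
ΔS = 5.24 × [12.47 × ln(484/221) + 8.314 × ln(6.88/17.8)] = 9.82 J/K.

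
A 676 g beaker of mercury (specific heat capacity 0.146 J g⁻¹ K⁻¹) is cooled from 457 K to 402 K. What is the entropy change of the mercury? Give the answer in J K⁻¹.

ΔS = ∫dQ_rev/T = m c ln(T₂/T₁) = 676 × 0.146 × ln(402/457) = -12.7 J/K.

ΔS = -12.7 J/K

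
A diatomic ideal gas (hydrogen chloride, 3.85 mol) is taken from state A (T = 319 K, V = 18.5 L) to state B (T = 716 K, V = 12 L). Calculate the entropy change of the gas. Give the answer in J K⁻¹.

Entropy is a state function: ΔS = nC_V ln(T₂/T₁) + nR ln(V₂/V₁), with C_V = 5R/2 = 20.79 J mol⁻¹ K⁻¹ for a diatomic ideal gas.
ΔS = 3.85 × [20.79 × ln(716/319) + 8.314 × ln(12/18.5)] = 50.8 J/K.

ΔS = 50.8 J/K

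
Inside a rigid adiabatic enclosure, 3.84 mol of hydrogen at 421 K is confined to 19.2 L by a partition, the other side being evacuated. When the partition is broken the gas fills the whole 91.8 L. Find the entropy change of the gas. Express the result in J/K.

ΔS_gas = 50 J/K

For an ideal gas in free expansion Q = 0 and W = 0, so T is unchanged.
Entropy is a state function; using a reversible isothermal path, ΔS_gas = nR ln(V₂/V₁) = 3.84 × 8.314 × ln(91.8/19.2) = 50 J/K.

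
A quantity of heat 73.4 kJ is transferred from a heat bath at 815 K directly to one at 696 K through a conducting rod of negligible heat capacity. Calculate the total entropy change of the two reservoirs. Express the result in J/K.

ΔS_hot = −Q/T_H = −73400/815 = -90.06 J/K and ΔS_cold = +Q/T_C = 73400/696 = 105.5 J/K.
ΔS_total = -90.06 + 105.5 = 15.4 J/K, positive as the second law requires.

ΔS_total = 15.4 J/K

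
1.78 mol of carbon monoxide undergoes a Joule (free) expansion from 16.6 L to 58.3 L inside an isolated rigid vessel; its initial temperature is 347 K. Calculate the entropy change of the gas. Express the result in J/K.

For an ideal gas in free expansion Q = 0 and W = 0, so T is unchanged.
Entropy is a state function; using a reversible isothermal path, ΔS_gas = nR ln(V₂/V₁) = 1.78 × 8.314 × ln(58.3/16.6) = 18.6 J/K.

ΔS_gas = 18.6 J/K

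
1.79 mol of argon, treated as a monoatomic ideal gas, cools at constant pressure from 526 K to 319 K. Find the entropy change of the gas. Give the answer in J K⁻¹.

At constant pressure, ΔS = nC_p ln(T₂/T₁) with C_p = 5R/2 = 20.79 J mol⁻¹ K⁻¹.
ΔS = 1.79 × 20.79 × ln(319/526) = -18.6 J/K.

ΔS = -18.6 J/K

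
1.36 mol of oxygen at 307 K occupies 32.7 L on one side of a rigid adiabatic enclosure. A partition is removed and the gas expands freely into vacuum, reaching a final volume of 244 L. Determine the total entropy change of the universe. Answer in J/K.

ΔS_universe = 22.7 J/K

No heat is exchanged and no work is done, so the ideal-gas temperature stays constant.
Entropy is a state function; using a reversible isothermal path, ΔS_gas = nR ln(V₂/V₁) = 1.36 × 8.314 × ln(244/32.7) = 22.7 J/K.
The insulated surroundings exchange no heat, so ΔS_surr = 0 and ΔS_universe = ΔS_gas.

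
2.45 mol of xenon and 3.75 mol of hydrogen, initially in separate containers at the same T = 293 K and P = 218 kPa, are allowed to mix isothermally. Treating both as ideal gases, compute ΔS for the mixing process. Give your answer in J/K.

ΔS_mix = 34.6 J/K

Mole fractions: x_A = 2.45/6.2 = 0.395, x_B = 0.605.
ΔS_mix = −R(n_A ln x_A + n_B ln x_B) = −8.314 × (2.45 ln 0.395 + 3.75 ln 0.605) = 34.6 J/K.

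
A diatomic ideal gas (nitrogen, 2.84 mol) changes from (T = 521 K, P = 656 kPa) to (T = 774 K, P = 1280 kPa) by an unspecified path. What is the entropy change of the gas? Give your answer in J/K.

ΔS = nC_p ln(T₂/T₁) − nR ln(P₂/P₁), with C_p = 7R/2 = 29.1 J mol⁻¹ K⁻¹ for a diatomic ideal gas.
ΔS = 2.84 × [29.1 × ln(774/521) − 8.314 × ln(1280/656)] = 16.9 J/K.

ΔS = 16.9 J/K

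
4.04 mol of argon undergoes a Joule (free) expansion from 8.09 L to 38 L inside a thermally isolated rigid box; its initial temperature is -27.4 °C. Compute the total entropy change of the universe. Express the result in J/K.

ΔS_universe = 52 J/K

No heat is exchanged and no work is done, so the ideal-gas temperature stays constant.
Entropy is a state function; using a reversible isothermal path, ΔS_gas = nR ln(V₂/V₁) = 4.04 × 8.314 × ln(38/8.09) = 52 J/K.
The insulated surroundings exchange no heat, so ΔS_surr = 0 and ΔS_universe = ΔS_gas.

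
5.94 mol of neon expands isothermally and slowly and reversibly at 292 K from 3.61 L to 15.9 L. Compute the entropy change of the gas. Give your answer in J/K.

For an isothermal ideal gas ΔS_gas = nR ln(V₂/V₁) = 5.94 × 8.314 × ln(15.9/3.61) = 73.2 J/K.

ΔS_gas = 73.2 J/K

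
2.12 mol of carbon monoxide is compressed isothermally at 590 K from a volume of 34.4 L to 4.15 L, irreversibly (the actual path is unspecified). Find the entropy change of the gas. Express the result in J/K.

Entropy is a state function, so ΔS_gas depends only on the end states.
For an isothermal ideal gas ΔS_gas = nR ln(V₂/V₁) = 2.12 × 8.314 × ln(4.15/34.4) = -37.3 J/K.

ΔS_gas = -37.3 J/K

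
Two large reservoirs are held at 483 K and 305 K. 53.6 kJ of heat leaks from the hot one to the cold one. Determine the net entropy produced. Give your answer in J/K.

ΔS_total = 64.8 J/K

ΔS_hot = −Q/T_H = −53600/483 = -110.97 J/K and ΔS_cold = +Q/T_C = 53600/305 = 175.74 J/K.
ΔS_total = -110.97 + 175.74 = 64.8 J/K, positive as the second law requires.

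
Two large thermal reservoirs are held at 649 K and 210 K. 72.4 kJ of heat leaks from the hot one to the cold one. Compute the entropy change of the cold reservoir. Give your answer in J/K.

ΔS_cold = 345 J/K

The cold reservoir gains heat Q, so ΔS_cold = +Q/T_C = 72400/210 = 345 J/K.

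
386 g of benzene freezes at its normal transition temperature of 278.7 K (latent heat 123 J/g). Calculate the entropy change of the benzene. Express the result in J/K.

ΔS = -170 J/K

Heat released by the substance: Q = −mL = −386 × 123 = −47478 J.
At constant T, ΔS = Q_rev/T = −47478 / 278.7 = -170 J/K.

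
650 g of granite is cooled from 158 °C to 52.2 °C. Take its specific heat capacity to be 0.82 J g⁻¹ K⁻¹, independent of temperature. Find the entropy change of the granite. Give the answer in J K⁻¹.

In kelvin: T₁ = 431.15 K, T₂ = 325.35 K. ΔS = ∫dQ_rev/T = m c ln(T₂/T₁) = 650 × 0.82 × ln(325.35/431.15) = -150 J/K.

ΔS = -150 J/K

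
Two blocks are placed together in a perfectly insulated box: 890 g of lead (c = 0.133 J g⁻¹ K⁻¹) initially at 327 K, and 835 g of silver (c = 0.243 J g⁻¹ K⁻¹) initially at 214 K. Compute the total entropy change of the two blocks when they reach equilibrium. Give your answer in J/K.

Energy balance: T_f = (m₁c₁T₁ + m₂c₂T₂)/(m₁c₁ + m₂c₂) = 255.63 K.
ΔS₁ = m₁c₁ ln(T_f/T₁) = 118.37 × ln(255.63/327) = -29.14 J/K.
ΔS₂ = m₂c₂ ln(T_f/T₂) = 202.905 × ln(255.63/214) = 36.07 J/K.
ΔS_total = -29.14 + 36.07 = 6.93 J/K.

ΔS_total = 6.93 J/K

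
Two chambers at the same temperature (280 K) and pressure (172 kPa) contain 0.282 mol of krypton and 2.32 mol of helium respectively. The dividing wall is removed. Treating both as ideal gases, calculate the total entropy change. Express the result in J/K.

ΔS_mix = 7.42 J/K

Mole fractions: x_A = 0.282/2.6 = 0.108, x_B = 0.892.
ΔS_mix = −R(n_A ln x_A + n_B ln x_B) = −8.314 × (0.282 ln 0.108 + 2.32 ln 0.892) = 7.42 J/K.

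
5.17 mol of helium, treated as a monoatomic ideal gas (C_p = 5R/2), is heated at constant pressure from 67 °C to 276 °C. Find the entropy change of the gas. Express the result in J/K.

In kelvin: T₁ = 340.15 K, T₂ = 549.15 K. At constant pressure, ΔS = nC_p ln(T₂/T₁) with C_p = 5R/2 = 20.79 J mol⁻¹ K⁻¹.
ΔS = 5.17 × 20.79 × ln(549.15/340.15) = 51.5 J/K.

ΔS = 51.5 J/K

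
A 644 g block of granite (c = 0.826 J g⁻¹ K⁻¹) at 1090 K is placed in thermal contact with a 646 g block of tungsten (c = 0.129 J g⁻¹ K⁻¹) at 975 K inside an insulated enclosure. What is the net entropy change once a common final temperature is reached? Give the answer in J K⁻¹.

ΔS_total = 0.436 J/K

Energy balance: T_f = (m₁c₁T₁ + m₂c₂T₂)/(m₁c₁ + m₂c₂) = 1074.4 K.
ΔS₁ = m₁c₁ ln(T_f/T₁) = 531.944 × ln(1074.4/1090) = -7.656 J/K.
ΔS₂ = m₂c₂ ln(T_f/T₂) = 83.334 × ln(1074.4/975) = 8.092 J/K.
ΔS_total = -7.656 + 8.092 = 0.436 J/K.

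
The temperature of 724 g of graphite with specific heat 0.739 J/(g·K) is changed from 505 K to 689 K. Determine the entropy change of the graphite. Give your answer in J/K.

ΔS = ∫dQ_rev/T = m c ln(T₂/T₁) = 724 × 0.739 × ln(689/505) = 166 J/K.

ΔS = 166 J/K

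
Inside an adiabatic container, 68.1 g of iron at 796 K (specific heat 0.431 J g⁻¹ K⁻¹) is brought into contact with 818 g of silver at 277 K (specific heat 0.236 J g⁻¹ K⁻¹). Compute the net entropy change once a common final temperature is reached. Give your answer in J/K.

Energy balance: T_f = (m₁c₁T₁ + m₂c₂T₂)/(m₁c₁ + m₂c₂) = 345.49 K.
ΔS₁ = m₁c₁ ln(T_f/T₁) = 29.3511 × ln(345.49/796) = -24.5 J/K.
ΔS₂ = m₂c₂ ln(T_f/T₂) = 193.048 × ln(345.49/277) = 42.66 J/K.
ΔS_total = -24.5 + 42.66 = 18.2 J/K.

ΔS_total = 18.2 J/K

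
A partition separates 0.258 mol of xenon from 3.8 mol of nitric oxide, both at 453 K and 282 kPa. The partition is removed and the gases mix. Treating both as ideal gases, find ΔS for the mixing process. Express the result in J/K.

ΔS_mix = 7.99 J/K

Mole fractions: x_A = 0.258/4.06 = 0.0636, x_B = 0.936.
ΔS_mix = −R(n_A ln x_A + n_B ln x_B) = −8.314 × (0.258 ln 0.0636 + 3.8 ln 0.936) = 7.99 J/K.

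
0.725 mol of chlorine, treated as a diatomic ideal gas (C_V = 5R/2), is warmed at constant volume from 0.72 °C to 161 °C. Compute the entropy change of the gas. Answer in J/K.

In kelvin: T₁ = 273.87 K, T₂ = 434.15 K. At constant volume, ΔS = nC_V ln(T₂/T₁) with C_V = 5R/2 = 20.79 J mol⁻¹ K⁻¹.
ΔS = 0.725 × 20.79 × ln(434.15/273.87) = 6.94 J/K.

ΔS = 6.94 J/K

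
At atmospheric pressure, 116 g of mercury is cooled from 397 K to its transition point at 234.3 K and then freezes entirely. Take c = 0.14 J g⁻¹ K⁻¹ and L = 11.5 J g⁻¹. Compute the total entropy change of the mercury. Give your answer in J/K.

ΔS = -14.3 J/K

Cooling step: ΔS₁ = m c ln(T_tr/T_i) = 116 × 0.14 × ln(234.3/397) = -8.564 J/K.
Phase change: ΔS₂ = −mL/T_tr = −116 × 11.5 / 234.3 = -5.694 J/K.
ΔS_total = (-8.564) + (-5.694) = -14.3 J/K.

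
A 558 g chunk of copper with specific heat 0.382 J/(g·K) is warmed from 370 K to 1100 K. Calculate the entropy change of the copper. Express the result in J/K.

ΔS = 232 J/K

ΔS = ∫dQ_rev/T = m c ln(T₂/T₁) = 558 × 0.382 × ln(1100/370) = 232 J/K.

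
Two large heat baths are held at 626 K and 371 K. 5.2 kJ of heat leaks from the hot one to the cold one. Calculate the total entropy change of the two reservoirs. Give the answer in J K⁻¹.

ΔS_hot = −Q/T_H = −5200/626 = -8.307 J/K and ΔS_cold = +Q/T_C = 5200/371 = 14.02 J/K.
ΔS_total = -8.307 + 14.02 = 5.71 J/K, positive as the second law requires.

ΔS_total = 5.71 J/K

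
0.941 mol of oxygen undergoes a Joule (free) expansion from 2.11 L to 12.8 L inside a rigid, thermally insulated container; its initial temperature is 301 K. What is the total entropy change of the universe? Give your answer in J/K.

For an ideal gas in free expansion Q = 0 and W = 0, so T is unchanged.
Entropy is a state function; using a reversible isothermal path, ΔS_gas = nR ln(V₂/V₁) = 0.941 × 8.314 × ln(12.8/2.11) = 14.1 J/K.
The insulated surroundings exchange no heat, so ΔS_surr = 0 and ΔS_universe = ΔS_gas.

ΔS_universe = 14.1 J/K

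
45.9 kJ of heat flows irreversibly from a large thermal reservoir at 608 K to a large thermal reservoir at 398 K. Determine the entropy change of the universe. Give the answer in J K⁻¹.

ΔS_hot = −Q/T_H = −45900/608 = -75.49 J/K and ΔS_cold = +Q/T_C = 45900/398 = 115.3 J/K.
ΔS_total = -75.49 + 115.3 = 39.8 J/K, positive as the second law requires.

ΔS_total = 39.8 J/K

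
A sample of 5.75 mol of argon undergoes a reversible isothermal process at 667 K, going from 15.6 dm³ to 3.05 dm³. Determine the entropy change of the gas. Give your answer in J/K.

ΔS_gas = -78 J/K

For an isothermal ideal gas ΔS_gas = nR ln(V₂/V₁) = 5.75 × 8.314 × ln(3.05/15.6) = -78 J/K.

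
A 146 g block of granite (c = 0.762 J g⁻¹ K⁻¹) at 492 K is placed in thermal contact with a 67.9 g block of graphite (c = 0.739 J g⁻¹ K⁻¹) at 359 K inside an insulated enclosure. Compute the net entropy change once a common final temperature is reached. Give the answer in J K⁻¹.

Energy balance: T_f = (m₁c₁T₁ + m₂c₂T₂)/(m₁c₁ + m₂c₂) = 450.66 K.
ΔS₁ = m₁c₁ ln(T_f/T₁) = 111.252 × ln(450.66/492) = -9.764 J/K.
ΔS₂ = m₂c₂ ln(T_f/T₂) = 50.1781 × ln(450.66/359) = 11.41 J/K.
ΔS_total = -9.764 + 11.41 = 1.65 J/K.

ΔS_total = 1.65 J/K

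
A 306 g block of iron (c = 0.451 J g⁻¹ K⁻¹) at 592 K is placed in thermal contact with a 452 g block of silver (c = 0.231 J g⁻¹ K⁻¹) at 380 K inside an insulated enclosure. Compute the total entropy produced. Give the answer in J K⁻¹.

ΔS_total = 5.68 J/K

Energy balance: T_f = (m₁c₁T₁ + m₂c₂T₂)/(m₁c₁ + m₂c₂) = 500.69 K.
ΔS₁ = m₁c₁ ln(T_f/T₁) = 138.006 × ln(500.69/592) = -23.12 J/K.
ΔS₂ = m₂c₂ ln(T_f/T₂) = 104.412 × ln(500.69/380) = 28.8 J/K.
ΔS_total = -23.12 + 28.8 = 5.68 J/K.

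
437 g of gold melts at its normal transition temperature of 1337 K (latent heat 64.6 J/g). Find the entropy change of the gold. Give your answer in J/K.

ΔS = 21.1 J/K

Heat absorbed by the substance: Q = mL = 437 × 64.6 = 28230.2 J.
At constant T, ΔS = Q_rev/T = 28230.2 / 1337 = 21.1 J/K.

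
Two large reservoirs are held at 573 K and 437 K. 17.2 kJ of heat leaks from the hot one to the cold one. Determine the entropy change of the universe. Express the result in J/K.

ΔS_hot = −Q/T_H = −17200/573 = -30.02 J/K and ΔS_cold = +Q/T_C = 17200/437 = 39.36 J/K.
ΔS_total = -30.02 + 39.36 = 9.34 J/K, positive as the second law requires.

ΔS_total = 9.34 J/K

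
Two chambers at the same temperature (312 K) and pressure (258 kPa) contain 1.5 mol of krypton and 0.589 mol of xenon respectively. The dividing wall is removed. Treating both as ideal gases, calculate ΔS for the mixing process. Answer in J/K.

Mole fractions: x_A = 1.5/2.09 = 0.718, x_B = 0.282.
ΔS_mix = −R(n_A ln x_A + n_B ln x_B) = −8.314 × (1.5 ln 0.718 + 0.589 ln 0.282) = 10.3 J/K.

ΔS_mix = 10.3 J/K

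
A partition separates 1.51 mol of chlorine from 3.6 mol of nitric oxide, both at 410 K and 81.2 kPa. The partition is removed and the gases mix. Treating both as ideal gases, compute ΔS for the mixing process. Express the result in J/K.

ΔS_mix = 25.8 J/K

Mole fractions: x_A = 1.51/5.11 = 0.295, x_B = 0.705.
ΔS_mix = −R(n_A ln x_A + n_B ln x_B) = −8.314 × (1.51 ln 0.295 + 3.6 ln 0.705) = 25.8 J/K.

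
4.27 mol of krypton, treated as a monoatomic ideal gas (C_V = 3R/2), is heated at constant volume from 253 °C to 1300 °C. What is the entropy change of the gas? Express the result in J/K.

In kelvin: T₁ = 526.15 K, T₂ = 1573.15 K. At constant volume, ΔS = nC_V ln(T₂/T₁) with C_V = 3R/2 = 12.47 J mol⁻¹ K⁻¹.
ΔS = 4.27 × 12.47 × ln(1573.15/526.15) = 58.3 J/K.

ΔS = 58.3 J/K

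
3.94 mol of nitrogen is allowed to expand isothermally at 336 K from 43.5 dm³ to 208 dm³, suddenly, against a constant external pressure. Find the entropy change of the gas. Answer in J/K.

ΔS_gas = 51.3 J/K

Entropy is a state function, so ΔS_gas depends only on the end states.
For an isothermal ideal gas ΔS_gas = nR ln(V₂/V₁) = 3.94 × 8.314 × ln(208/43.5) = 51.3 J/K.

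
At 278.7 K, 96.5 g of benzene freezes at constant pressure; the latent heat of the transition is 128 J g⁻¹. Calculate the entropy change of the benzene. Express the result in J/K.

Heat released by the substance: Q = −mL = −96.5 × 128 = −12352 J.
At constant T, ΔS = Q_rev/T = −12352 / 278.7 = -44.3 J/K.

ΔS = -44.3 J/K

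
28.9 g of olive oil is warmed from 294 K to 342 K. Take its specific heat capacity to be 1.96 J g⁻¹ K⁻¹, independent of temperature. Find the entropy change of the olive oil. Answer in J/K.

ΔS = ∫dQ_rev/T = m c ln(T₂/T₁) = 28.9 × 1.96 × ln(342/294) = 8.57 J/K.

ΔS = 8.57 J/K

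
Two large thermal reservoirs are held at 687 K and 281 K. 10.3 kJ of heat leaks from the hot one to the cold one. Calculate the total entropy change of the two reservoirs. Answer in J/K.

ΔS_total = 21.7 J/K

ΔS_hot = −Q/T_H = −10300/687 = -14.99 J/K and ΔS_cold = +Q/T_C = 10300/281 = 36.65 J/K.
ΔS_total = -14.99 + 36.65 = 21.7 J/K, positive as the second law requires.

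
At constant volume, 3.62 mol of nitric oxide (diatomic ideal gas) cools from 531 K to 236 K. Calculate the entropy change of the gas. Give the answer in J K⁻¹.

ΔS = -61 J/K

At constant volume, ΔS = nC_V ln(T₂/T₁) with C_V = 5R/2 = 20.79 J mol⁻¹ K⁻¹.
ΔS = 3.62 × 20.79 × ln(236/531) = -61 J/K.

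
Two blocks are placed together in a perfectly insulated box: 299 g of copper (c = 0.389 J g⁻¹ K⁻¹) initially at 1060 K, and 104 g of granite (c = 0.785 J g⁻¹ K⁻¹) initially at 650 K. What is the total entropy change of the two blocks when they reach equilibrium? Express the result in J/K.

Energy balance: T_f = (m₁c₁T₁ + m₂c₂T₂)/(m₁c₁ + m₂c₂) = 890.91 K.
ΔS₁ = m₁c₁ ln(T_f/T₁) = 116.311 × ln(890.91/1060) = -20.21 J/K.
ΔS₂ = m₂c₂ ln(T_f/T₂) = 81.64 × ln(890.91/650) = 25.74 J/K.
ΔS_total = -20.21 + 25.74 = 5.53 J/K.

ΔS_total = 5.53 J/K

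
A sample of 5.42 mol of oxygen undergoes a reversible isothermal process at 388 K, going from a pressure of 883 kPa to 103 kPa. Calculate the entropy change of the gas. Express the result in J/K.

ΔS_gas = 96.8 J/K

For an isothermal ideal gas ΔS_gas = nR ln(P₁/P₂) = 5.42 × 8.314 × ln(883/103) = 96.8 J/K.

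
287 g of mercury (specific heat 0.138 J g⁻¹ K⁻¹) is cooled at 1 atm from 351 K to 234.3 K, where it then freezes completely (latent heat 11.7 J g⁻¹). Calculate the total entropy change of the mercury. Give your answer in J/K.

ΔS = -30.3 J/K

Cooling step: ΔS₁ = m c ln(T_tr/T_i) = 287 × 0.138 × ln(234.3/351) = -16.01 J/K.
Phase change: ΔS₂ = −mL/T_tr = −287 × 11.7 / 234.3 = -14.33 J/K.
ΔS_total = (-16.01) + (-14.33) = -30.3 J/K.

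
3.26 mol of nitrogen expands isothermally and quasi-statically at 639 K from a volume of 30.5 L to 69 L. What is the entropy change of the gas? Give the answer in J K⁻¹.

ΔS_gas = 22.1 J/K

For an isothermal ideal gas ΔS_gas = nR ln(V₂/V₁) = 3.26 × 8.314 × ln(69/30.5) = 22.1 J/K.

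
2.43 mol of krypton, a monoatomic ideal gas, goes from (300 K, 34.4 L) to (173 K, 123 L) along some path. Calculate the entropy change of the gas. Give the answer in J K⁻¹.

Entropy is a state function: ΔS = nC_V ln(T₂/T₁) + nR ln(V₂/V₁), with C_V = 3R/2 = 12.47 J mol⁻¹ K⁻¹ for a monoatomic ideal gas.
ΔS = 2.43 × [12.47 × ln(173/300) + 8.314 × ln(123/34.4)] = 9.06 J/K.

ΔS = 9.06 J/K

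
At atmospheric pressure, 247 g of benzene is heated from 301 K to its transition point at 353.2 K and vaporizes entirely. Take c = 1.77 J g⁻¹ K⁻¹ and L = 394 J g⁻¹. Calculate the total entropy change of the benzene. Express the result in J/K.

ΔS = 345 J/K

Warming step: ΔS₁ = m c ln(T_tr/T_i) = 247 × 1.77 × ln(353.2/301) = 69.92 J/K.
Phase change: ΔS₂ = +mL/T_tr = 247 × 394 / 353.2 = 275.5 J/K.
ΔS_total = (69.92) + (275.5) = 345 J/K.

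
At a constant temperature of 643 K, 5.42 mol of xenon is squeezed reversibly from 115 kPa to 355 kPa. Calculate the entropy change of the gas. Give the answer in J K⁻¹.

For an isothermal ideal gas ΔS_gas = nR ln(P₁/P₂) = 5.42 × 8.314 × ln(115/355) = -50.8 J/K.

ΔS_gas = -50.8 J/K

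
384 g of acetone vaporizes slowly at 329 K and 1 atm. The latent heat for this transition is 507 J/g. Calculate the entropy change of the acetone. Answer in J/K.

Heat absorbed by the substance: Q = mL = 384 × 507 = 194688 J.
At constant T, ΔS = Q_rev/T = 194688 / 329 = 592 J/K.

ΔS = 592 J/K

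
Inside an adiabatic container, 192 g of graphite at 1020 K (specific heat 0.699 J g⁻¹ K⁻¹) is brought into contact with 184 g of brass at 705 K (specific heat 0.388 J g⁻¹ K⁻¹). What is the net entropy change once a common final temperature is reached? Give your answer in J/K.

Energy balance: T_f = (m₁c₁T₁ + m₂c₂T₂)/(m₁c₁ + m₂c₂) = 910.62 K.
ΔS₁ = m₁c₁ ln(T_f/T₁) = 134.208 × ln(910.62/1020) = -15.22 J/K.
ΔS₂ = m₂c₂ ln(T_f/T₂) = 71.392 × ln(910.62/705) = 18.27 J/K.
ΔS_total = -15.22 + 18.27 = 3.05 J/K.

ΔS_total = 3.05 J/K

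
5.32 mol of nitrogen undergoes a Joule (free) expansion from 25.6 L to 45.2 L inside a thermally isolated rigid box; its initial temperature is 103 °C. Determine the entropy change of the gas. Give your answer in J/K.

ΔS_gas = 25.1 J/K

No heat is exchanged and no work is done, so the ideal-gas temperature stays constant.
Entropy is a state function; using a reversible isothermal path, ΔS_gas = nR ln(V₂/V₁) = 5.32 × 8.314 × ln(45.2/25.6) = 25.1 J/K.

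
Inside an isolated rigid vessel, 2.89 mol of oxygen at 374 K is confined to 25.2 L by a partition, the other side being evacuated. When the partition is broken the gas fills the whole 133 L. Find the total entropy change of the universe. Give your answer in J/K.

ΔS_universe = 40 J/K

For an ideal gas in free expansion Q = 0 and W = 0, so T is unchanged.
Entropy is a state function; using a reversible isothermal path, ΔS_gas = nR ln(V₂/V₁) = 2.89 × 8.314 × ln(133/25.2) = 40 J/K.
The insulated surroundings exchange no heat, so ΔS_surr = 0 and ΔS_universe = ΔS_gas.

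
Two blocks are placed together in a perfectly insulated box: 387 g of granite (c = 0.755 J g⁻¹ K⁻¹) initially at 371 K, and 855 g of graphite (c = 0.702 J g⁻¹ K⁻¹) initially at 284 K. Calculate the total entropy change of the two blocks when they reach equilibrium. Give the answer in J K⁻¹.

ΔS_total = 7.22 J/K

Energy balance: T_f = (m₁c₁T₁ + m₂c₂T₂)/(m₁c₁ + m₂c₂) = 312.49 K.
ΔS₁ = m₁c₁ ln(T_f/T₁) = 292.185 × ln(312.49/371) = -50.15 J/K.
ΔS₂ = m₂c₂ ln(T_f/T₂) = 600.21 × ln(312.49/284) = 57.37 J/K.
ΔS_total = -50.15 + 57.37 = 7.22 J/K.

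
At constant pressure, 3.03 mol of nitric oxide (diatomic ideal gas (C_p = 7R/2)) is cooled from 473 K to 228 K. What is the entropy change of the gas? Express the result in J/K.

At constant pressure, ΔS = nC_p ln(T₂/T₁) with C_p = 7R/2 = 29.1 J mol⁻¹ K⁻¹.
ΔS = 3.03 × 29.1 × ln(228/473) = -64.3 J/K.

ΔS = -64.3 J/K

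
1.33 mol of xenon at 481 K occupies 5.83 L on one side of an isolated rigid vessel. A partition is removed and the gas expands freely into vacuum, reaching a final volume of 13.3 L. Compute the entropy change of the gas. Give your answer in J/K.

No heat is exchanged and no work is done, so the ideal-gas temperature stays constant.
Entropy is a state function; using a reversible isothermal path, ΔS_gas = nR ln(V₂/V₁) = 1.33 × 8.314 × ln(13.3/5.83) = 9.12 J/K.

ΔS_gas = 9.12 J/K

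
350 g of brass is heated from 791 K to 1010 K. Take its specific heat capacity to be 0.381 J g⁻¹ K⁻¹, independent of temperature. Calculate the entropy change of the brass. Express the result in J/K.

ΔS = 32.6 J/K

ΔS = ∫dQ_rev/T = m c ln(T₂/T₁) = 350 × 0.381 × ln(1010/791) = 32.6 J/K.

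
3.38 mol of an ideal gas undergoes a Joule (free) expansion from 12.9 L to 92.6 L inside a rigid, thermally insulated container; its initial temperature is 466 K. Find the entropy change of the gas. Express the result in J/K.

ΔS_gas = 55.4 J/K

No heat is exchanged and no work is done, so the ideal-gas temperature stays constant.
Entropy is a state function; using a reversible isothermal path, ΔS_gas = nR ln(V₂/V₁) = 3.38 × 8.314 × ln(92.6/12.9) = 55.4 J/K.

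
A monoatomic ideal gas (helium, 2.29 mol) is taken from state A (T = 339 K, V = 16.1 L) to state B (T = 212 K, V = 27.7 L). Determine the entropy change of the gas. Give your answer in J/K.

Entropy is a state function: ΔS = nC_V ln(T₂/T₁) + nR ln(V₂/V₁), with C_V = 3R/2 = 12.47 J mol⁻¹ K⁻¹ for a monoatomic ideal gas.
ΔS = 2.29 × [12.47 × ln(212/339) + 8.314 × ln(27.7/16.1)] = -3.07 J/K.

ΔS = -3.07 J/K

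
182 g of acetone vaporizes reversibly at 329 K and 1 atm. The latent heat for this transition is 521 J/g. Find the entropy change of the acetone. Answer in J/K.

Heat absorbed by the substance: Q = mL = 182 × 521 = 94822 J.
At constant T, ΔS = Q_rev/T = 94822 / 329 = 288 J/K.

ΔS = 288 J/K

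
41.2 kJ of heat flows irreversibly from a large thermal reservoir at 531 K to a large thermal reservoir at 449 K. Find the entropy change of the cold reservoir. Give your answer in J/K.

ΔS_cold = 91.8 J/K

The cold reservoir gains heat Q, so ΔS_cold = +Q/T_C = 41200/449 = 91.8 J/K.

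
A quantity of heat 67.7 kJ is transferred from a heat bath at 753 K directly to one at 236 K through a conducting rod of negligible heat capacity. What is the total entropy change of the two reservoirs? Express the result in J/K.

ΔS_total = 197 J/K

ΔS_hot = −Q/T_H = −67700/753 = -89.91 J/K and ΔS_cold = +Q/T_C = 67700/236 = 286.9 J/K.
ΔS_total = -89.91 + 286.9 = 197 J/K, positive as the second law requires.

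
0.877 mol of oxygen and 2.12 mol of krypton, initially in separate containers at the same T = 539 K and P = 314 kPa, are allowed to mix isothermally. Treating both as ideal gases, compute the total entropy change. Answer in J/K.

Mole fractions: x_A = 0.877/3 = 0.293, x_B = 0.707.
ΔS_mix = −R(n_A ln x_A + n_B ln x_B) = −8.314 × (0.877 ln 0.293 + 2.12 ln 0.707) = 15.1 J/K.

ΔS_mix = 15.1 J/K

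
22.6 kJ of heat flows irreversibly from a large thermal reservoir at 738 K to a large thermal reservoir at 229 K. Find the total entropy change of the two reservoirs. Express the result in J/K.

ΔS_hot = −Q/T_H = −22600/738 = -30.62 J/K and ΔS_cold = +Q/T_C = 22600/229 = 98.69 J/K.
ΔS_total = -30.62 + 98.69 = 68.1 J/K, positive as the second law requires.

ΔS_total = 68.1 J/K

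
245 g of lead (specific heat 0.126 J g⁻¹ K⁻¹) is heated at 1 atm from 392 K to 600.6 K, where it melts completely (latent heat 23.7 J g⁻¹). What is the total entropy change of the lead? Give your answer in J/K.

ΔS = 22.8 J/K

Warming step: ΔS₁ = m c ln(T_tr/T_i) = 245 × 0.126 × ln(600.6/392) = 13.17 J/K.
Phase change: ΔS₂ = +mL/T_tr = 245 × 23.7 / 600.6 = 9.668 J/K.
ΔS_total = (13.17) + (9.668) = 22.8 J/K.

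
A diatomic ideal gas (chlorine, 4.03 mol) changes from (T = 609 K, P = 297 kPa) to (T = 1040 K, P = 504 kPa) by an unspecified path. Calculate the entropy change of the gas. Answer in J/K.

ΔS = 45 J/K

ΔS = nC_p ln(T₂/T₁) − nR ln(P₂/P₁), with C_p = 7R/2 = 29.1 J mol⁻¹ K⁻¹ for a diatomic ideal gas.
ΔS = 4.03 × [29.1 × ln(1040/609) − 8.314 × ln(504/297)] = 45 J/K.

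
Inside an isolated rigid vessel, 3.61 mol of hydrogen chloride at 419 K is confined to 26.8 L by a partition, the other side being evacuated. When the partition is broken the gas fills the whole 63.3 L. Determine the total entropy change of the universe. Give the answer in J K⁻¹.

For an ideal gas in free expansion Q = 0 and W = 0, so T is unchanged.
Entropy is a state function; using a reversible isothermal path, ΔS_gas = nR ln(V₂/V₁) = 3.61 × 8.314 × ln(63.3/26.8) = 25.8 J/K.
The insulated surroundings exchange no heat, so ΔS_surr = 0 and ΔS_universe = ΔS_gas.

ΔS_universe = 25.8 J/K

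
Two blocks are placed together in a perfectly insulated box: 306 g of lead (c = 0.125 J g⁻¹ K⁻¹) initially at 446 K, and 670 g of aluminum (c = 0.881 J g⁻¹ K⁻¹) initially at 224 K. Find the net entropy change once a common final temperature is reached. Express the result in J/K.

ΔS_total = 10.5 J/K

Energy balance: T_f = (m₁c₁T₁ + m₂c₂T₂)/(m₁c₁ + m₂c₂) = 237.51 K.
ΔS₁ = m₁c₁ ln(T_f/T₁) = 38.25 × ln(237.51/446) = -24.1 J/K.
ΔS₂ = m₂c₂ ln(T_f/T₂) = 590.27 × ln(237.51/224) = 34.57 J/K.
ΔS_total = -24.1 + 34.57 = 10.5 J/K.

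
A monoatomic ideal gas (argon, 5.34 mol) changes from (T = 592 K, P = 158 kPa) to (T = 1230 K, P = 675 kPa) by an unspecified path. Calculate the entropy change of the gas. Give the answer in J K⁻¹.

ΔS = 16.7 J/K

ΔS = nC_p ln(T₂/T₁) − nR ln(P₂/P₁), with C_p = 5R/2 = 20.79 J mol⁻¹ K⁻¹ for a monoatomic ideal gas.
ΔS = 5.34 × [20.79 × ln(1230/592) − 8.314 × ln(675/158)] = 16.7 J/K.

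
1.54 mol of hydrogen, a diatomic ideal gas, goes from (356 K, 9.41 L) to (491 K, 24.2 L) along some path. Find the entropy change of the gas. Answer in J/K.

Entropy is a state function: ΔS = nC_V ln(T₂/T₁) + nR ln(V₂/V₁), with C_V = 5R/2 = 20.79 J mol⁻¹ K⁻¹ for a diatomic ideal gas.
ΔS = 1.54 × [20.79 × ln(491/356) + 8.314 × ln(24.2/9.41)] = 22.4 J/K.

ΔS = 22.4 J/K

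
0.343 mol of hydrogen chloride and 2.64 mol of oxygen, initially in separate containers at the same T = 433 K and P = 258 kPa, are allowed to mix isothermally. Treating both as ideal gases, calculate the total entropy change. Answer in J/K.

Mole fractions: x_A = 0.343/2.98 = 0.115, x_B = 0.885.
ΔS_mix = −R(n_A ln x_A + n_B ln x_B) = −8.314 × (0.343 ln 0.115 + 2.64 ln 0.885) = 8.85 J/K.

ΔS_mix = 8.85 J/K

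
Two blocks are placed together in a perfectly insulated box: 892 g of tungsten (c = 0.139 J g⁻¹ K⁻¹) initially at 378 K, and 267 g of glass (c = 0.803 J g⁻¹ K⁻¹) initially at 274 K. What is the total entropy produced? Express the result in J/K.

Energy balance: T_f = (m₁c₁T₁ + m₂c₂T₂)/(m₁c₁ + m₂c₂) = 312.11 K.
ΔS₁ = m₁c₁ ln(T_f/T₁) = 123.988 × ln(312.11/378) = -23.75 J/K.
ΔS₂ = m₂c₂ ln(T_f/T₂) = 214.401 × ln(312.11/274) = 27.92 J/K.
ΔS_total = -23.75 + 27.92 = 4.17 J/K.

ΔS_total = 4.17 J/K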